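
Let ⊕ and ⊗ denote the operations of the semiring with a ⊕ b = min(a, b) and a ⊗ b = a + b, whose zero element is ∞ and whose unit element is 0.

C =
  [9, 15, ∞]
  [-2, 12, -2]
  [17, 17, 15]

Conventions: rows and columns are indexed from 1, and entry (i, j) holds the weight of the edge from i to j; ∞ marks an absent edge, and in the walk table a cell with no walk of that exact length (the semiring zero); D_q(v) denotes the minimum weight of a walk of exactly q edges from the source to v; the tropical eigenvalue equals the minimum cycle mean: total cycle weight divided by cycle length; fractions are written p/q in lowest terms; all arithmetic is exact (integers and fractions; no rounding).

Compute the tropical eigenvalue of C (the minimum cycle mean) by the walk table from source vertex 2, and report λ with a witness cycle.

q=0: [∞, 0, ∞]
q=1: [-2, 12, -2]
q=2: [7, 13, 10]
q=3: [11, 22, 11]
Optimal cycle mean attained by: cycle 1->2->1, total 15 + (-2), length 2.
Answer: λ = 13/2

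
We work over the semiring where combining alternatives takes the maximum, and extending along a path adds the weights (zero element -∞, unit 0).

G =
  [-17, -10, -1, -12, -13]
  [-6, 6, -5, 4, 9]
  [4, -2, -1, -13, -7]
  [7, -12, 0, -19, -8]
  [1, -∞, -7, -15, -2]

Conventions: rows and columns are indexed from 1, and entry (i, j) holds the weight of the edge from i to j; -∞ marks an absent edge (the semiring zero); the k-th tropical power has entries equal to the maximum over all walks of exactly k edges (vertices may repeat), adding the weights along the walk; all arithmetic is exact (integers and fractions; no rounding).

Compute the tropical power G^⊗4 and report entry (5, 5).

G^⊗2:
  [3, -3, -2, -6, -1]
  [11, 12, 4, 10, 15]
  [3, 4, 3, 2, 7]
  [4, -2, 6, -5, -3]
  [-1, -9, 0, -11, -4]
G^⊗3:
  [2, 3, 2, 1, 6]
  [17, 18, 10, 16, 21]
  [9, 10, 2, 8, 13]
  [10, 4, 5, 2, 7]
  [4, -2, -1, -5, 0]
G^⊗4:
  [8, 9, 1, 7, 12]
  [23, 24, 16, 22, 27]
  [15, 16, 8, 14, 19]
  [9, 10, 9, 8, 13]
  [3, 4, 3, 2, 7]
Key observation: the optimum is the walk 5->1->3->2->5, with weight 1 + (-1) + (-2) + 9 = 7.
Optimal value attained by: walk 5->1->3->2->5.
Answer: (G^⊗4)[5][5] = 7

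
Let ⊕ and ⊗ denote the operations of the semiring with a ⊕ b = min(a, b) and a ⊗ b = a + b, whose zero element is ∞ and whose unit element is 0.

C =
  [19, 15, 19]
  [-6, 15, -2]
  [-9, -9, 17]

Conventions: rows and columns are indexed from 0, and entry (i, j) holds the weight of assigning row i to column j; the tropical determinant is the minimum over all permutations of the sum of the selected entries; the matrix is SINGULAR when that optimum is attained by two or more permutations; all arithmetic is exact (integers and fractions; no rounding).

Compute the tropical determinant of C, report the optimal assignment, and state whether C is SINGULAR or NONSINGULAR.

σ = (0, 1, 2): 19 + 15 + 17 = 51
σ = (0, 2, 1): 19 + (-2) + (-9) = 8
σ = (1, 0, 2): 15 + (-6) + 17 = 26
σ = (1, 2, 0): 15 + (-2) + (-9) = 4
σ = (2, 0, 1): 19 + (-6) + (-9) = 4
σ = (2, 1, 0): 19 + 15 + (-9) = 25
Optimal value attained by: σ = (1, 2, 0).
Answer: det⊕(C) = 4; verdict: SINGULAR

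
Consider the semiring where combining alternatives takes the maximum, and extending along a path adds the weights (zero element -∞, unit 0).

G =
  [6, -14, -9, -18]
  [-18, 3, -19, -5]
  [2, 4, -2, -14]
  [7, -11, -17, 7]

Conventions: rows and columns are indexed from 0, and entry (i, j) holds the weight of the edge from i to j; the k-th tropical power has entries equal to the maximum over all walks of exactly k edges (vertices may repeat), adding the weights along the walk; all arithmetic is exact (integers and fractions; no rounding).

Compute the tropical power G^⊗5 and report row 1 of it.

G^⊗2:
  [12, -5, -3, -11]
  [2, 6, -16, 2]
  [8, 7, -4, -1]
  [14, -4, -2, 14]
G^⊗3:
  [18, 1, 3, -4]
  [9, 9, -7, 9]
  [14, 10, -1, 6]
  [21, 3, 5, 21]
G^⊗4:
  [24, 7, 9, 3]
  [16, 12, 0, 16]
  [20, 13, 5, 13]
  [28, 10, 12, 28]
G^⊗5:
  [30, 13, 15, 10]
  [23, 15, 7, 23]
  [26, 16, 11, 20]
  [35, 17, 19, 35]
Answer: row 1 of G^⊗5 = [23, 15, 7, 23]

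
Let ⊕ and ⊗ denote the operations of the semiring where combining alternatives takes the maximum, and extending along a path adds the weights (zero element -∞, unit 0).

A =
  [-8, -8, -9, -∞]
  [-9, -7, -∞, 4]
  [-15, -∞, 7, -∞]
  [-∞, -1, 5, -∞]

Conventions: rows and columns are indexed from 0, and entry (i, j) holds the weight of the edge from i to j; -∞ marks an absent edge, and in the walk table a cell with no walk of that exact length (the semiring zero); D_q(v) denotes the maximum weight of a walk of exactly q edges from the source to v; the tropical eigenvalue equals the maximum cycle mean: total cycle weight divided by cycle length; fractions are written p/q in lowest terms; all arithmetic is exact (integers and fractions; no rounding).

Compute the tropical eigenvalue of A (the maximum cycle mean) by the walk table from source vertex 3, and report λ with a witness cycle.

q=0: [-∞, -∞, -∞, 0]
q=1: [-∞, -1, 5, -∞]
q=2: [-10, -8, 12, 3]
q=3: [-3, 2, 19, -4]
q=4: [4, -5, 26, 6]
Optimal cycle mean attained by: cycle 2->2, total 7, length 1.
Answer: λ = 7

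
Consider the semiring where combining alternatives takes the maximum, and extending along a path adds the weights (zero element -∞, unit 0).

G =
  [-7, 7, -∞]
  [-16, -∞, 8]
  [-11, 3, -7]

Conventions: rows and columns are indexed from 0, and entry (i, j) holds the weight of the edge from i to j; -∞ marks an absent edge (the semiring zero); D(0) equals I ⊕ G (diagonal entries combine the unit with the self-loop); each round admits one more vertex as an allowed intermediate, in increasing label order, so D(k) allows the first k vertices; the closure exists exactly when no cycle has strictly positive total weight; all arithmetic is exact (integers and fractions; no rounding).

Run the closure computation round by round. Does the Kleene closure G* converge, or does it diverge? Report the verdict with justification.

D(0):
  [0, 7, -∞]
  [-16, 0, 8]
  [-11, 3, 0]
D(1):
  [0, 7, -∞]
  [-16, 0, 8]
  [-11, 3, 0]
Detection: at round 2, diagonal entry (2, 2) turns strictly positive.
Key observation: the cycle 2->0->1->2 has total weight (-11) + 7 + 8, which is strictly positive.
Answer: DIVERGES — positive cycle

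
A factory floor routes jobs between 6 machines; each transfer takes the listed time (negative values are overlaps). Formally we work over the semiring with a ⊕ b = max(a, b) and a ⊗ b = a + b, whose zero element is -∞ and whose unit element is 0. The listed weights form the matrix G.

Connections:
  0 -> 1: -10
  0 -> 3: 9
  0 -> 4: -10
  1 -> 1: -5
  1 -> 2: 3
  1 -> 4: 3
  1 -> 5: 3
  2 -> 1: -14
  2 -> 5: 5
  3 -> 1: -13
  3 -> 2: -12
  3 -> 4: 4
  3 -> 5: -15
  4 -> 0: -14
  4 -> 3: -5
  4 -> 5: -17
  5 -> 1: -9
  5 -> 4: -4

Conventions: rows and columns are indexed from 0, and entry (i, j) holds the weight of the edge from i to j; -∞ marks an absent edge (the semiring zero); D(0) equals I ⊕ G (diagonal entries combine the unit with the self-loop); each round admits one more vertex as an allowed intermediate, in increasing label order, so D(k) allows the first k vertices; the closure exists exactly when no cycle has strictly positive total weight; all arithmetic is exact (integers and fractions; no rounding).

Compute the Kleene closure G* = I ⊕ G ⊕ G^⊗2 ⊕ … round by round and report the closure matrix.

D(0):
  [0, -10, -∞, 9, -10, -∞]
  [-∞, 0, 3, -∞, 3, 3]
  [-∞, -14, 0, -∞, -∞, 5]
  [-∞, -13, -12, 0, 4, -15]
  [-14, -∞, -∞, -5, 0, -17]
  [-∞, -9, -∞, -∞, -4, 0]
D(1):
  [0, -10, -∞, 9, -10, -∞]
  [-∞, 0, 3, -∞, 3, 3]
  [-∞, -14, 0, -∞, -∞, 5]
  [-∞, -13, -12, 0, 4, -15]
  [-14, -24, -∞, -5, 0, -17]
  [-∞, -9, -∞, -∞, -4, 0]
D(2):
  [0, -10, -7, 9, -7, -7]
  [-∞, 0, 3, -∞, 3, 3]
  [-∞, -14, 0, -∞, -11, 5]
  [-∞, -13, -10, 0, 4, -10]
  [-14, -24, -21, -5, 0, -17]
  [-∞, -9, -6, -∞, -4, 0]
D(3):
  [0, -10, -7, 9, -7, -2]
  [-∞, 0, 3, -∞, 3, 8]
  [-∞, -14, 0, -∞, -11, 5]
  [-∞, -13, -10, 0, 4, -5]
  [-14, -24, -21, -5, 0, -16]
  [-∞, -9, -6, -∞, -4, 0]
D(4):
  [0, -4, -1, 9, 13, 4]
  [-∞, 0, 3, -∞, 3, 8]
  [-∞, -14, 0, -∞, -11, 5]
  [-∞, -13, -10, 0, 4, -5]
  [-14, -18, -15, -5, 0, -10]
  [-∞, -9, -6, -∞, -4, 0]
D(5):
  [0, -4, -1, 9, 13, 4]
  [-11, 0, 3, -2, 3, 8]
  [-25, -14, 0, -16, -11, 5]
  [-10, -13, -10, 0, 4, -5]
  [-14, -18, -15, -5, 0, -10]
  [-18, -9, -6, -9, -4, 0]
D(6):
  [0, -4, -1, 9, 13, 4]
  [-10, 0, 3, -1, 4, 8]
  [-13, -4, 0, -4, 1, 5]
  [-10, -13, -10, 0, 4, -5]
  [-14, -18, -15, -5, 0, -10]
  [-18, -9, -6, -9, -4, 0]
Answer: G* = [[0, -4, -1, 9, 13, 4], [-10, 0, 3, -1, 4, 8], [-13, -4, 0, -4, 1, 5], [-10, -13, -10, 0, 4, -5], [-14, -18, -15, -5, 0, -10], [-18, -9, -6, -9, -4, 0]]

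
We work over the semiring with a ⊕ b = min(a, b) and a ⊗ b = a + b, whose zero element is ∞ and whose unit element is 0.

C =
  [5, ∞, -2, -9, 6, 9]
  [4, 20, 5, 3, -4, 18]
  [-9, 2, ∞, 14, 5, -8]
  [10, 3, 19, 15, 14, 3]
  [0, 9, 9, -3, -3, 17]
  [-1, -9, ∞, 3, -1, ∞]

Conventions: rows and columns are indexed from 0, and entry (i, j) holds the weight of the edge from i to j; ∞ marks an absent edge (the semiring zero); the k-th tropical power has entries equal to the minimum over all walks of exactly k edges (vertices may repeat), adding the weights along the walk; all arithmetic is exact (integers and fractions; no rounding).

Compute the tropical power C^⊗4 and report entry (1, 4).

C^⊗2:
  [-11, -6, 3, -4, 3, -10]
  [-4, 5, 2, -7, -7, -3]
  [-9, -17, -11, -18, -9, 0]
  [2, -6, 8, 1, -1, 11]
  [-3, 0, -2, -9, -6, 0]
  [-5, 6, -4, -10, -13, 6]
C^⊗3:
  [-11, -19, -13, -20, -11, -5]
  [-7, -12, -6, -13, -10, -6]
  [-20, -15, -12, -18, -21, -19]
  [-2, 2, -1, -7, -10, 0]
  [-11, -9, -5, -12, -9, -10]
  [-13, -7, -7, -16, -16, -12]
C^⊗4:
  [-22, -17, -14, -20, -23, -21]
  [-15, -15, -9, -16, -16, -14]
  [-21, -28, -22, -29, -24, -20]
  [-10, -9, -4, -13, -13, -9]
  [-14, -19, -13, -20, -13, -13]
  [-16, -21, -15, -22, -19, -15]
Key observation: the optimum is the walk 1->2->5->1->4, with weight 5 + (-8) + (-9) + (-4) = -16.
Optimal value attained by: walk 1->2->5->1->4.
Answer: (C^⊗4)[1][4] = -16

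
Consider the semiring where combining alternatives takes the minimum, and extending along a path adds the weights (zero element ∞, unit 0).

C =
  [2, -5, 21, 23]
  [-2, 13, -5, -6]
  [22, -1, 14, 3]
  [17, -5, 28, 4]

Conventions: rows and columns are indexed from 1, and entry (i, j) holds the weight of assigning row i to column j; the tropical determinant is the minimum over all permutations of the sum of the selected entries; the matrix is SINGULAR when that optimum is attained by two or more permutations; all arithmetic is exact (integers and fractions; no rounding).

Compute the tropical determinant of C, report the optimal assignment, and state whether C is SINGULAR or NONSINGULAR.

σ = (1, 2, 3, 4): 2 + 13 + 14 + 4 = 33
σ = (1, 2, 4, 3): 2 + 13 + 3 + 28 = 46
σ = (1, 3, 2, 4): 2 + (-5) + (-1) + 4 = 0
σ = (1, 3, 4, 2): 2 + (-5) + 3 + (-5) = -5
σ = (1, 4, 2, 3): 2 + (-6) + (-1) + 28 = 23
σ = (1, 4, 3, 2): 2 + (-6) + 14 + (-5) = 5
σ = (2, 1, 3, 4): (-5) + (-2) + 14 + 4 = 11
σ = (2, 1, 4, 3): (-5) + (-2) + 3 + 28 = 24
σ = (2, 3, 1, 4): (-5) + (-5) + 22 + 4 = 16
σ = (2, 3, 4, 1): (-5) + (-5) + 3 + 17 = 10
σ = (2, 4, 1, 3): (-5) + (-6) + 22 + 28 = 39
σ = (2, 4, 3, 1): (-5) + (-6) + 14 + 17 = 20
σ = (3, 1, 2, 4): 21 + (-2) + (-1) + 4 = 22
σ = (3, 1, 4, 2): 21 + (-2) + 3 + (-5) = 17
σ = (3, 2, 1, 4): 21 + 13 + 22 + 4 = 60
σ = (3, 2, 4, 1): 21 + 13 + 3 + 17 = 54
σ = (3, 4, 1, 2): 21 + (-6) + 22 + (-5) = 32
σ = (3, 4, 2, 1): 21 + (-6) + (-1) + 17 = 31
σ = (4, 1, 2, 3): 23 + (-2) + (-1) + 28 = 48
σ = (4, 1, 3, 2): 23 + (-2) + 14 + (-5) = 30
σ = (4, 2, 1, 3): 23 + 13 + 22 + 28 = 86
σ = (4, 2, 3, 1): 23 + 13 + 14 + 17 = 67
σ = (4, 3, 1, 2): 23 + (-5) + 22 + (-5) = 35
σ = (4, 3, 2, 1): 23 + (-5) + (-1) + 17 = 34
Optimal value attained by: σ = (1, 3, 4, 2).
Answer: det⊕(C) = -5; verdict: NONSINGULAR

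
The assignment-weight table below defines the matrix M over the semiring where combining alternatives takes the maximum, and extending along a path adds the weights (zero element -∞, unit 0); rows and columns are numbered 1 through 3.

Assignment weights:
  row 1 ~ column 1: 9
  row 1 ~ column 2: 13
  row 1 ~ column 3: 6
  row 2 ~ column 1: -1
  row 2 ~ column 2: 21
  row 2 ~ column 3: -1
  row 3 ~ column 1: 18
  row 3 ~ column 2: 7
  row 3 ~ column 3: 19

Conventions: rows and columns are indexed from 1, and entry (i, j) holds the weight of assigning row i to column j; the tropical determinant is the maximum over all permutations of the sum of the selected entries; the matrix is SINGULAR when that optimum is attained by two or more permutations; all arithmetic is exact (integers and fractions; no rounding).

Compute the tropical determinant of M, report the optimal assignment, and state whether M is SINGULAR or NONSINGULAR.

σ = (1, 2, 3): 9 + 21 + 19 = 49
σ = (1, 3, 2): 9 + (-1) + 7 = 15
σ = (2, 1, 3): 13 + (-1) + 19 = 31
σ = (2, 3, 1): 13 + (-1) + 18 = 30
σ = (3, 1, 2): 6 + (-1) + 7 = 12
σ = (3, 2, 1): 6 + 21 + 18 = 45
Optimal value attained by: σ = (1, 2, 3).
Answer: det⊕(M) = 49; verdict: NONSINGULAR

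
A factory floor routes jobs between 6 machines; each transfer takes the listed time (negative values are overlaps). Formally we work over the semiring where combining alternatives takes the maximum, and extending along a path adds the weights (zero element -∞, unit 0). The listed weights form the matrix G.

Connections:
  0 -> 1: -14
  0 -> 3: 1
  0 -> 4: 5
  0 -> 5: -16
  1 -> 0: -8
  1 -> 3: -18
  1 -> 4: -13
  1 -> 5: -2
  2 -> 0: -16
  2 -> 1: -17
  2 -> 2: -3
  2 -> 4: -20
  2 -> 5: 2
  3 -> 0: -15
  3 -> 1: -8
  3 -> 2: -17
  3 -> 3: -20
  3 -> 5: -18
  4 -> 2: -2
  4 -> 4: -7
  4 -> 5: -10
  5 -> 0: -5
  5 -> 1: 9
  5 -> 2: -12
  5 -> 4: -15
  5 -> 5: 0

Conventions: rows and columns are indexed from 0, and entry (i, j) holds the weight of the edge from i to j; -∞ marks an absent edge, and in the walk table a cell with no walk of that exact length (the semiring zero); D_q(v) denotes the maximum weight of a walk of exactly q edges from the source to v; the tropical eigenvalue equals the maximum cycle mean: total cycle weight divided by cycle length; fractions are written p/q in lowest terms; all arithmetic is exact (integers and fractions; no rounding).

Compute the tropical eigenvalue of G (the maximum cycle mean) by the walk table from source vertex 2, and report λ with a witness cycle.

q=0: [-∞, -∞, 0, -∞, -∞, -∞]
q=1: [-16, -17, -3, -∞, -20, 2]
q=2: [-3, 11, -6, -15, -11, 2]
q=3: [3, 11, -9, -2, 2, 9]
q=4: [4, 18, 0, 4, 8, 9]
q=5: [10, 18, 6, 5, 9, 16]
q=6: [11, 25, 7, 11, 15, 16]
Optimal cycle mean attained by: cycle 1->5->1, total (-2) + 9, length 2.
Answer: λ = 7/2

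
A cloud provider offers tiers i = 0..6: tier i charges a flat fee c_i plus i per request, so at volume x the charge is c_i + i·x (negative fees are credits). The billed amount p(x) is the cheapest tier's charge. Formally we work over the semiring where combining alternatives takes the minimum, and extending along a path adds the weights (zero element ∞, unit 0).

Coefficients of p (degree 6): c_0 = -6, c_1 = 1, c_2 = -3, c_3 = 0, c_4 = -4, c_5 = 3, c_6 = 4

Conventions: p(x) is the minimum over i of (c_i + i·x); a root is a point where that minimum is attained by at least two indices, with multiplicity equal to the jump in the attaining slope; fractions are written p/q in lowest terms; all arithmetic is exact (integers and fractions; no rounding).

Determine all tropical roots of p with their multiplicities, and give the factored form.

hull edge (i=0, c=-6) to (i=4, c=-4): slope 1/2, span 4
hull edge (i=4, c=-4) to (i=6, c=4): slope 4, span 2
Factored form: p(x) = 4 ⊗ (x ⊕ (-4)) ⊗ (x ⊕ (-4)) ⊗ (x ⊕ (-1/2)) ⊗ (x ⊕ (-1/2)) ⊗ (x ⊕ (-1/2)) ⊗ (x ⊕ (-1/2))
Answer: roots = -4 (mult 2), -1/2 (mult 4)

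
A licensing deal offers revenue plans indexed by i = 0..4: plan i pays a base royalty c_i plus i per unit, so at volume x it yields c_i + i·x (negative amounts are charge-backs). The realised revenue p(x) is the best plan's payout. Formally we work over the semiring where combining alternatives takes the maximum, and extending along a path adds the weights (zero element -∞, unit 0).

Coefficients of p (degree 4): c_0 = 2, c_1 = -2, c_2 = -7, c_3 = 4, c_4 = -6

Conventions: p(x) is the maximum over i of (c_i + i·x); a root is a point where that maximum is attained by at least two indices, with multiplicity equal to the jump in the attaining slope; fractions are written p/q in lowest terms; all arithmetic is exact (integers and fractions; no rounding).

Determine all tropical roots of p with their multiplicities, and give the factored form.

hull edge (i=0, c=2) to (i=3, c=4): slope 2/3, span 3
hull edge (i=3, c=4) to (i=4, c=-6): slope -10, span 1
Factored form: p(x) = -6 ⊗ (x ⊕ (-2/3)) ⊗ (x ⊕ (-2/3)) ⊗ (x ⊕ (-2/3)) ⊗ (x ⊕ 10)
Answer: roots = -2/3 (mult 3), 10 (mult 1)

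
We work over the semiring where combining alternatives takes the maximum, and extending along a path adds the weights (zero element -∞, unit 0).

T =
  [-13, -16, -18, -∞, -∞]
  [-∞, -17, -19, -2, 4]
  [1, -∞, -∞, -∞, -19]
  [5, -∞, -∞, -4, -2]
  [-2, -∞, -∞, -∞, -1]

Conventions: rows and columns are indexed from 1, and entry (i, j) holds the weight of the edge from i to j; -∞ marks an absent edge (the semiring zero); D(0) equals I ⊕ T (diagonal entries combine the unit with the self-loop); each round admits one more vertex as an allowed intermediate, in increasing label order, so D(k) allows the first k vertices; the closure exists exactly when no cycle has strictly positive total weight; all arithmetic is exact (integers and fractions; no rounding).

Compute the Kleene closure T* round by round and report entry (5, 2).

D(0):
  [0, -16, -18, -∞, -∞]
  [-∞, 0, -19, -2, 4]
  [1, -∞, 0, -∞, -19]
  [5, -∞, -∞, 0, -2]
  [-2, -∞, -∞, -∞, 0]
D(1):
  [0, -16, -18, -∞, -∞]
  [-∞, 0, -19, -2, 4]
  [1, -15, 0, -∞, -19]
  [5, -11, -13, 0, -2]
  [-2, -18, -20, -∞, 0]
D(2):
  [0, -16, -18, -18, -12]
  [-∞, 0, -19, -2, 4]
  [1, -15, 0, -17, -11]
  [5, -11, -13, 0, -2]
  [-2, -18, -20, -20, 0]
D(3):
  [0, -16, -18, -18, -12]
  [-18, 0, -19, -2, 4]
  [1, -15, 0, -17, -11]
  [5, -11, -13, 0, -2]
  [-2, -18, -20, -20, 0]
D(4):
  [0, -16, -18, -18, -12]
  [3, 0, -15, -2, 4]
  [1, -15, 0, -17, -11]
  [5, -11, -13, 0, -2]
  [-2, -18, -20, -20, 0]
D(5):
  [0, -16, -18, -18, -12]
  [3, 0, -15, -2, 4]
  [1, -15, 0, -17, -11]
  [5, -11, -13, 0, -2]
  [-2, -18, -20, -20, 0]
Answer: T*[5][2] = -18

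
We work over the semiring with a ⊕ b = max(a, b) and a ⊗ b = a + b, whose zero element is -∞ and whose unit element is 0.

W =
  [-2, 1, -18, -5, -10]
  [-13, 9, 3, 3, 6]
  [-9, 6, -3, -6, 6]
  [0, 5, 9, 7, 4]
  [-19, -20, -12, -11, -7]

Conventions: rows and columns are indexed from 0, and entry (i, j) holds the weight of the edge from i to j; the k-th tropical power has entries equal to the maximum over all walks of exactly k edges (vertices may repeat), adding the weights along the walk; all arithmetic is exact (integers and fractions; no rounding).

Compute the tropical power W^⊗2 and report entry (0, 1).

W^⊗2:
  [-4, 10, 4, 4, 7]
  [3, 18, 12, 12, 15]
  [-6, 15, 9, 9, 12]
  [7, 15, 16, 14, 15]
  [-11, -6, -2, -4, -6]
Key observation: the optimum is the walk 0->1->1, with weight 1 + 9 = 10.
Optimal value attained by: walk 0->1->1.
Answer: (W^⊗2)[0][1] = 10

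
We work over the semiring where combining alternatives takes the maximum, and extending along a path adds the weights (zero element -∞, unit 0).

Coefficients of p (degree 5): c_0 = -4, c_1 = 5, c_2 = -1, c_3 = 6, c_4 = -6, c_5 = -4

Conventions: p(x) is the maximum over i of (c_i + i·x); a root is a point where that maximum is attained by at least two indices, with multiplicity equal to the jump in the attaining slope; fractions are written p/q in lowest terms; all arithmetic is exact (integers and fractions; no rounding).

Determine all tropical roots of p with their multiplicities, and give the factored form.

hull edge (i=0, c=-4) to (i=1, c=5): slope 9, span 1
hull edge (i=1, c=5) to (i=3, c=6): slope 1/2, span 2
hull edge (i=3, c=6) to (i=5, c=-4): slope -5, span 2
Factored form: p(x) = -4 ⊗ (x ⊕ (-9)) ⊗ (x ⊕ (-1/2)) ⊗ (x ⊕ (-1/2)) ⊗ (x ⊕ 5) ⊗ (x ⊕ 5)
Answer: roots = -9 (mult 1), -1/2 (mult 2), 5 (mult 2)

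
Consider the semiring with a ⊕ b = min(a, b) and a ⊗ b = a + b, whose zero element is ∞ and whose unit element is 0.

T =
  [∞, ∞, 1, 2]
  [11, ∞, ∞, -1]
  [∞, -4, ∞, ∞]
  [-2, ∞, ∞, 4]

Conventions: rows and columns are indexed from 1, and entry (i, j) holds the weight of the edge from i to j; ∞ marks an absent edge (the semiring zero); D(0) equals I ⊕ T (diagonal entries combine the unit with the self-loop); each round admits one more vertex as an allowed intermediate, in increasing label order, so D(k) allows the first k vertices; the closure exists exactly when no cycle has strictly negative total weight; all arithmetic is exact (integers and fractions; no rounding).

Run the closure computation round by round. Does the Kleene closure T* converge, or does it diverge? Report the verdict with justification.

D(0):
  [0, ∞, 1, 2]
  [11, 0, ∞, -1]
  [∞, -4, 0, ∞]
  [-2, ∞, ∞, 0]
D(1):
  [0, ∞, 1, 2]
  [11, 0, 12, -1]
  [∞, -4, 0, ∞]
  [-2, ∞, -1, 0]
D(2):
  [0, ∞, 1, 2]
  [11, 0, 12, -1]
  [7, -4, 0, -5]
  [-2, ∞, -1, 0]
Detection: at round 3, diagonal entry (4, 4) turns strictly negative.
Key observation: the cycle 4->1->3->2->4 has total weight (-2) + 1 + (-4) + (-1), which is strictly negative.
Answer: DIVERGES — negative cycle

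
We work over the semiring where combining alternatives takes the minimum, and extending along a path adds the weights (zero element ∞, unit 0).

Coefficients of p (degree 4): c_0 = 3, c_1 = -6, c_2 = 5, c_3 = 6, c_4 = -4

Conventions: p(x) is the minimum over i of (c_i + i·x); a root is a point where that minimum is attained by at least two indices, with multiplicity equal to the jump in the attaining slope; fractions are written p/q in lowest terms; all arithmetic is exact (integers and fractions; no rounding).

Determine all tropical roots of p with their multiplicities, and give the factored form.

hull edge (i=0, c=3) to (i=1, c=-6): slope -9, span 1
hull edge (i=1, c=-6) to (i=4, c=-4): slope 2/3, span 3
Factored form: p(x) = -4 ⊗ (x ⊕ (-2/3)) ⊗ (x ⊕ (-2/3)) ⊗ (x ⊕ (-2/3)) ⊗ (x ⊕ 9)
Answer: roots = -2/3 (mult 3), 9 (mult 1)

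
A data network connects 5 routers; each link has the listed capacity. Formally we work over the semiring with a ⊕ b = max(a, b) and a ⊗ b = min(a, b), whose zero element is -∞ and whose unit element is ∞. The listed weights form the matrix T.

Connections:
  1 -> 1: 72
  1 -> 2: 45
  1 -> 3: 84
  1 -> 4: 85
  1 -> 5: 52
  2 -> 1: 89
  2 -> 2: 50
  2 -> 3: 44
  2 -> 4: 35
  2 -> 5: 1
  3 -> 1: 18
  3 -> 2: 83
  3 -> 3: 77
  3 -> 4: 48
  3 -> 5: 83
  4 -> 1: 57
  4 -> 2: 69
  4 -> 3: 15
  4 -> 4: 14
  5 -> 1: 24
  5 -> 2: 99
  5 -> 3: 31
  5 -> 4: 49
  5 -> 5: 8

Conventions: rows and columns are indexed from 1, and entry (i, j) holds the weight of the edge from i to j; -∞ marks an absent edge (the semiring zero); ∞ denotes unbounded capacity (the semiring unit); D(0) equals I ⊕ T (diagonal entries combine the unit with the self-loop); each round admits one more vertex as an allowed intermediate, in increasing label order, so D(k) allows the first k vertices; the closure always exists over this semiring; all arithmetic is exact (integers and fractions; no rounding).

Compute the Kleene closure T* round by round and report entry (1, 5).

D(0):
  [∞, 45, 84, 85, 52]
  [89, ∞, 44, 35, 1]
  [18, 83, ∞, 48, 83]
  [57, 69, 15, ∞, -∞]
  [24, 99, 31, 49, ∞]
D(1):
  [∞, 45, 84, 85, 52]
  [89, ∞, 84, 85, 52]
  [18, 83, ∞, 48, 83]
  [57, 69, 57, ∞, 52]
  [24, 99, 31, 49, ∞]
D(2):
  [∞, 45, 84, 85, 52]
  [89, ∞, 84, 85, 52]
  [83, 83, ∞, 83, 83]
  [69, 69, 69, ∞, 52]
  [89, 99, 84, 85, ∞]
D(3):
  [∞, 83, 84, 85, 83]
  [89, ∞, 84, 85, 83]
  [83, 83, ∞, 83, 83]
  [69, 69, 69, ∞, 69]
  [89, 99, 84, 85, ∞]
D(4):
  [∞, 83, 84, 85, 83]
  [89, ∞, 84, 85, 83]
  [83, 83, ∞, 83, 83]
  [69, 69, 69, ∞, 69]
  [89, 99, 84, 85, ∞]
D(5):
  [∞, 83, 84, 85, 83]
  [89, ∞, 84, 85, 83]
  [83, 83, ∞, 83, 83]
  [69, 69, 69, ∞, 69]
  [89, 99, 84, 85, ∞]
Answer: T*[1][5] = 83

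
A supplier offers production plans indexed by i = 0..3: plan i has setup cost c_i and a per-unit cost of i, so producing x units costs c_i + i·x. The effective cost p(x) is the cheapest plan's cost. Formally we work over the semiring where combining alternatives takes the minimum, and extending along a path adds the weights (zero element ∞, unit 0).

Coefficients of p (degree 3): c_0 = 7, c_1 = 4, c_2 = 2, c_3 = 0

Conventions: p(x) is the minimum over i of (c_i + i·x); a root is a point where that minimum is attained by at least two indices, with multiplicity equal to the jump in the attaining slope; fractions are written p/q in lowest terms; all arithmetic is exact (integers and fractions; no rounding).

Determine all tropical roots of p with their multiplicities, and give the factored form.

hull edge (i=0, c=7) to (i=1, c=4): slope -3, span 1
hull edge (i=1, c=4) to (i=3, c=0): slope -2, span 2
Factored form: p(x) = 0 ⊗ (x ⊕ 2) ⊗ (x ⊕ 2) ⊗ (x ⊕ 3)
Answer: roots = 2 (mult 2), 3 (mult 1)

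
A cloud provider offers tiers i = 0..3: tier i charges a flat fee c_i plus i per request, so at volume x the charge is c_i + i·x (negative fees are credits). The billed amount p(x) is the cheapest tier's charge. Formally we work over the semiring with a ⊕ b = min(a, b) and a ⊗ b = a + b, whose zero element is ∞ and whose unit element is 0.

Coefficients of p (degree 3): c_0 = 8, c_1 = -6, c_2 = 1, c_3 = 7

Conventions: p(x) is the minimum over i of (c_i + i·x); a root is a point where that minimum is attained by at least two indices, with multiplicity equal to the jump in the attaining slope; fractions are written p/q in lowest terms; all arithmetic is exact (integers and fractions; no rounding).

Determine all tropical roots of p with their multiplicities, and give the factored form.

hull edge (i=0, c=8) to (i=1, c=-6): slope -14, span 1
hull edge (i=1, c=-6) to (i=3, c=7): slope 13/2, span 2
Factored form: p(x) = 7 ⊗ (x ⊕ (-13/2)) ⊗ (x ⊕ (-13/2)) ⊗ (x ⊕ 14)
Answer: roots = -13/2 (mult 2), 14 (mult 1)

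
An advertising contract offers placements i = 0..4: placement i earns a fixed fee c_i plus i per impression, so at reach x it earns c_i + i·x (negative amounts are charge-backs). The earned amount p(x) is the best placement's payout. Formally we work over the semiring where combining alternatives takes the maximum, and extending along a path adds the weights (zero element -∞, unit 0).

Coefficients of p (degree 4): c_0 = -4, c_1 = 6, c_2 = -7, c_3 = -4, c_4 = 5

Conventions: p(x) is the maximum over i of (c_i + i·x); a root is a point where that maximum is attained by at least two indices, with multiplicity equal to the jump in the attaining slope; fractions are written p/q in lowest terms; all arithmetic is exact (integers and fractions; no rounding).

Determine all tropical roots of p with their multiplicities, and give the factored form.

hull edge (i=0, c=-4) to (i=1, c=6): slope 10, span 1
hull edge (i=1, c=6) to (i=4, c=5): slope -1/3, span 3
Factored form: p(x) = 5 ⊗ (x ⊕ (-10)) ⊗ (x ⊕ 1/3) ⊗ (x ⊕ 1/3) ⊗ (x ⊕ 1/3)
Answer: roots = -10 (mult 1), 1/3 (mult 3)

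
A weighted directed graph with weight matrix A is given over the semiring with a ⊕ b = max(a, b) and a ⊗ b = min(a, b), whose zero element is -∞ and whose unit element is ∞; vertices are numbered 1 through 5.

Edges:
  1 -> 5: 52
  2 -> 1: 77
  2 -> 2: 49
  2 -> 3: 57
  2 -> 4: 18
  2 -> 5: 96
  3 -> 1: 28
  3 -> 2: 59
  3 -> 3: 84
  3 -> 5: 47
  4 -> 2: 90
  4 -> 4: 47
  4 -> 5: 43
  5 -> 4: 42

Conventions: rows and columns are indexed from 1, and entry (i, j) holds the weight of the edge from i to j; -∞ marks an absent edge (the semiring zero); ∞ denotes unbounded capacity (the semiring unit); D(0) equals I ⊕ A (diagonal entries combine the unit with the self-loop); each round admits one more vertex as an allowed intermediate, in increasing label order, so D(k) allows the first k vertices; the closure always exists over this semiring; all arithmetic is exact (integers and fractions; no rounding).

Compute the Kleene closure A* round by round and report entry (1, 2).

D(0):
  [∞, -∞, -∞, -∞, 52]
  [77, ∞, 57, 18, 96]
  [28, 59, ∞, -∞, 47]
  [-∞, 90, -∞, ∞, 43]
  [-∞, -∞, -∞, 42, ∞]
D(1):
  [∞, -∞, -∞, -∞, 52]
  [77, ∞, 57, 18, 96]
  [28, 59, ∞, -∞, 47]
  [-∞, 90, -∞, ∞, 43]
  [-∞, -∞, -∞, 42, ∞]
D(2):
  [∞, -∞, -∞, -∞, 52]
  [77, ∞, 57, 18, 96]
  [59, 59, ∞, 18, 59]
  [77, 90, 57, ∞, 90]
  [-∞, -∞, -∞, 42, ∞]
D(3):
  [∞, -∞, -∞, -∞, 52]
  [77, ∞, 57, 18, 96]
  [59, 59, ∞, 18, 59]
  [77, 90, 57, ∞, 90]
  [-∞, -∞, -∞, 42, ∞]
D(4):
  [∞, -∞, -∞, -∞, 52]
  [77, ∞, 57, 18, 96]
  [59, 59, ∞, 18, 59]
  [77, 90, 57, ∞, 90]
  [42, 42, 42, 42, ∞]
D(5):
  [∞, 42, 42, 42, 52]
  [77, ∞, 57, 42, 96]
  [59, 59, ∞, 42, 59]
  [77, 90, 57, ∞, 90]
  [42, 42, 42, 42, ∞]
Answer: A*[1][2] = 42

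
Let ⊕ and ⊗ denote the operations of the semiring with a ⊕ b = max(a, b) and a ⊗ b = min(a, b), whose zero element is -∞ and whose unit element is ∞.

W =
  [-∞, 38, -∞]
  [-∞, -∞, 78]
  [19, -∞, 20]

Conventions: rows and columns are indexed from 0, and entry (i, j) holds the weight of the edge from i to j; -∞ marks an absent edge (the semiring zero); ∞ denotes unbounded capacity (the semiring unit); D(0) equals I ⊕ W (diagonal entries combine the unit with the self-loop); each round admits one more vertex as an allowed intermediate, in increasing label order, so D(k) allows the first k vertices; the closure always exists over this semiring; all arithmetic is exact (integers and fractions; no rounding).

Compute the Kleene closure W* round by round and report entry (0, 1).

D(0):
  [∞, 38, -∞]
  [-∞, ∞, 78]
  [19, -∞, ∞]
D(1):
  [∞, 38, -∞]
  [-∞, ∞, 78]
  [19, 19, ∞]
D(2):
  [∞, 38, 38]
  [-∞, ∞, 78]
  [19, 19, ∞]
D(3):
  [∞, 38, 38]
  [19, ∞, 78]
  [19, 19, ∞]
Answer: W*[0][1] = 38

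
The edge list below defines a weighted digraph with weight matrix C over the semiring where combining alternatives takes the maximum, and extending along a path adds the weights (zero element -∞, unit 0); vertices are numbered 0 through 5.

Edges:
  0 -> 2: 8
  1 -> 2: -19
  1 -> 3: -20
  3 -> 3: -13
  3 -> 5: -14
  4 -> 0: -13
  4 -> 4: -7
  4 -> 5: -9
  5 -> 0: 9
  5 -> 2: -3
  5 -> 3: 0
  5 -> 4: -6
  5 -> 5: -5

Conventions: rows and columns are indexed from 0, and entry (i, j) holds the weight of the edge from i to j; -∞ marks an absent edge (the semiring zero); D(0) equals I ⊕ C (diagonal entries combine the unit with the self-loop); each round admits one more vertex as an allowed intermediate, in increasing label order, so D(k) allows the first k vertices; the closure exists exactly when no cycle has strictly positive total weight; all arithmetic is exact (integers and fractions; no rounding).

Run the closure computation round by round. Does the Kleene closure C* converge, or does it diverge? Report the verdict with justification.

D(0):
  [0, -∞, 8, -∞, -∞, -∞]
  [-∞, 0, -19, -20, -∞, -∞]
  [-∞, -∞, 0, -∞, -∞, -∞]
  [-∞, -∞, -∞, 0, -∞, -14]
  [-13, -∞, -∞, -∞, 0, -9]
  [9, -∞, -3, 0, -6, 0]
D(1):
  [0, -∞, 8, -∞, -∞, -∞]
  [-∞, 0, -19, -20, -∞, -∞]
  [-∞, -∞, 0, -∞, -∞, -∞]
  [-∞, -∞, -∞, 0, -∞, -14]
  [-13, -∞, -5, -∞, 0, -9]
  [9, -∞, 17, 0, -6, 0]
D(2):
  [0, -∞, 8, -∞, -∞, -∞]
  [-∞, 0, -19, -20, -∞, -∞]
  [-∞, -∞, 0, -∞, -∞, -∞]
  [-∞, -∞, -∞, 0, -∞, -14]
  [-13, -∞, -5, -∞, 0, -9]
  [9, -∞, 17, 0, -6, 0]
D(3):
  [0, -∞, 8, -∞, -∞, -∞]
  [-∞, 0, -19, -20, -∞, -∞]
  [-∞, -∞, 0, -∞, -∞, -∞]
  [-∞, -∞, -∞, 0, -∞, -14]
  [-13, -∞, -5, -∞, 0, -9]
  [9, -∞, 17, 0, -6, 0]
D(4):
  [0, -∞, 8, -∞, -∞, -∞]
  [-∞, 0, -19, -20, -∞, -34]
  [-∞, -∞, 0, -∞, -∞, -∞]
  [-∞, -∞, -∞, 0, -∞, -14]
  [-13, -∞, -5, -∞, 0, -9]
  [9, -∞, 17, 0, -6, 0]
D(5):
  [0, -∞, 8, -∞, -∞, -∞]
  [-∞, 0, -19, -20, -∞, -34]
  [-∞, -∞, 0, -∞, -∞, -∞]
  [-∞, -∞, -∞, 0, -∞, -14]
  [-13, -∞, -5, -∞, 0, -9]
  [9, -∞, 17, 0, -6, 0]
D(6):
  [0, -∞, 8, -∞, -∞, -∞]
  [-25, 0, -17, -20, -40, -34]
  [-∞, -∞, 0, -∞, -∞, -∞]
  [-5, -∞, 3, 0, -20, -14]
  [0, -∞, 8, -9, 0, -9]
  [9, -∞, 17, 0, -6, 0]
Key observation: every diagonal entry stays at the unit through all rounds, so no improving cycle exists.
Answer: CONVERGES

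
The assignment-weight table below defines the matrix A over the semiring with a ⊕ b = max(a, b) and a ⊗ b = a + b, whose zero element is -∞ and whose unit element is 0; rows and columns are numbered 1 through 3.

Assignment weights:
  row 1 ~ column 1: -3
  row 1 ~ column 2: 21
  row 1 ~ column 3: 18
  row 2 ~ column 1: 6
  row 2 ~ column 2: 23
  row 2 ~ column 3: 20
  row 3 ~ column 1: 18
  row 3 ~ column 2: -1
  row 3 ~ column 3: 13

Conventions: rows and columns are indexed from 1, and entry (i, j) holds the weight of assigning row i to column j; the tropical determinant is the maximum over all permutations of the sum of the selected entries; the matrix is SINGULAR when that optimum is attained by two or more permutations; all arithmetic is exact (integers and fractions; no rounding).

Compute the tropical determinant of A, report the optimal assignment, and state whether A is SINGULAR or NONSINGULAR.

σ = (1, 2, 3): (-3) + 23 + 13 = 33
σ = (1, 3, 2): (-3) + 20 + (-1) = 16
σ = (2, 1, 3): 21 + 6 + 13 = 40
σ = (2, 3, 1): 21 + 20 + 18 = 59
σ = (3, 1, 2): 18 + 6 + (-1) = 23
σ = (3, 2, 1): 18 + 23 + 18 = 59
Optimal value attained by: σ = (2, 3, 1).
Answer: det⊕(A) = 59; verdict: SINGULAR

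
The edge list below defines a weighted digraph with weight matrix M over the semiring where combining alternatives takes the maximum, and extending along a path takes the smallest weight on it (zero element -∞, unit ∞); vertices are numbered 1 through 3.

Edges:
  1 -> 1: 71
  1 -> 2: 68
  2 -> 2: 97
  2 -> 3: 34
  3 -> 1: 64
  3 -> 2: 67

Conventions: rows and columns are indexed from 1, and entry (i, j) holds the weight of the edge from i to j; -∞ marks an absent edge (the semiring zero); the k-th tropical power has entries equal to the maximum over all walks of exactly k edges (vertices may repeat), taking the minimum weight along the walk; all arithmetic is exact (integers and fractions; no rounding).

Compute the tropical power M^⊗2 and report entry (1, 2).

M^⊗2:
  [71, 68, 34]
  [34, 97, 34]
  [64, 67, 34]
Key observation: the optimum is the walk 1->1->2, with weight 71 min 68 = 68.
Optimal value attained by: walk 1->1->2.
Answer: (M^⊗2)[1][2] = 68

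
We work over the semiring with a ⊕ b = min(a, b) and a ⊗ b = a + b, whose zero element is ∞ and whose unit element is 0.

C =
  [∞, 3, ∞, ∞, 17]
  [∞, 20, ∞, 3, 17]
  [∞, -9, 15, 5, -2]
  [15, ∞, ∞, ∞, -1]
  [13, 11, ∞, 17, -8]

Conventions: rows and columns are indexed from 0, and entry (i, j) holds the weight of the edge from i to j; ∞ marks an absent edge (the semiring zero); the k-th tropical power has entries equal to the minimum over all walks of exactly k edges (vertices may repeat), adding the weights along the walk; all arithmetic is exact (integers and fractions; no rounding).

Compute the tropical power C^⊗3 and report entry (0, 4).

C^⊗2:
  [30, 23, ∞, 6, 9]
  [18, 28, ∞, 23, 2]
  [11, 6, 30, -6, -10]
  [12, 10, ∞, 16, -9]
  [5, 3, ∞, 9, -16]
C^⊗3:
  [21, 20, ∞, 26, 1]
  [15, 13, ∞, 19, -6]
  [3, 1, 45, 7, -18]
  [4, 2, ∞, 8, -17]
  [-3, -5, ∞, 1, -24]
Key observation: the optimum is the walk 0->4->4->4, with weight 17 + (-8) + (-8) = 1.
Optimal value attained by: walk 0->4->4->4.
Answer: (C^⊗3)[0][4] = 1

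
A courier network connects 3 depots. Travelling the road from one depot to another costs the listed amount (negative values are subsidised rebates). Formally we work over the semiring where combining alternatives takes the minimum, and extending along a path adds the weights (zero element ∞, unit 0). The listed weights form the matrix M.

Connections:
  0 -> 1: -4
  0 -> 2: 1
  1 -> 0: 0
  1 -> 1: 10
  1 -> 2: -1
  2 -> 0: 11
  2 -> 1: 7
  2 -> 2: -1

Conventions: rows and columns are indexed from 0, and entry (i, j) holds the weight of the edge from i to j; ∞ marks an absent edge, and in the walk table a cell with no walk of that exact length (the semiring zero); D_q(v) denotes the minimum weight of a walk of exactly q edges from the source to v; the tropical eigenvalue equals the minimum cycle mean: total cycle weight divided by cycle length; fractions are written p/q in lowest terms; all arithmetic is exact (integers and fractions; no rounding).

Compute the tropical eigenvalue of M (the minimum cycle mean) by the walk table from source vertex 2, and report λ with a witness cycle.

q=0: [∞, ∞, 0]
q=1: [11, 7, -1]
q=2: [7, 6, -2]
q=3: [6, 3, -3]
Optimal cycle mean attained by: cycle 0->1->0, total (-4) + 0, length 2.
Answer: λ = -2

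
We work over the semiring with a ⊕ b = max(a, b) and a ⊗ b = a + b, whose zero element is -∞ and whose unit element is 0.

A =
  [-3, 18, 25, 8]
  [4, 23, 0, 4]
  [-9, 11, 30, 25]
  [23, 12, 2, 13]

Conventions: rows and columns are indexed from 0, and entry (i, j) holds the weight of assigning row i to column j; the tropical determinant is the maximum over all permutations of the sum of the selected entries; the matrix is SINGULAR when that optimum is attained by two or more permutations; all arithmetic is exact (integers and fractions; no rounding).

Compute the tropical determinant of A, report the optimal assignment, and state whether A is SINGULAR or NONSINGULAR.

σ = (0, 1, 2, 3): (-3) + 23 + 30 + 13 = 63
σ = (0, 1, 3, 2): (-3) + 23 + 25 + 2 = 47
σ = (0, 2, 1, 3): (-3) + 0 + 11 + 13 = 21
σ = (0, 2, 3, 1): (-3) + 0 + 25 + 12 = 34
σ = (0, 3, 1, 2): (-3) + 4 + 11 + 2 = 14
σ = (0, 3, 2, 1): (-3) + 4 + 30 + 12 = 43
σ = (1, 0, 2, 3): 18 + 4 + 30 + 13 = 65
σ = (1, 0, 3, 2): 18 + 4 + 25 + 2 = 49
σ = (1, 2, 0, 3): 18 + 0 + (-9) + 13 = 22
σ = (1, 2, 3, 0): 18 + 0 + 25 + 23 = 66
σ = (1, 3, 0, 2): 18 + 4 + (-9) + 2 = 15
σ = (1, 3, 2, 0): 18 + 4 + 30 + 23 = 75
σ = (2, 0, 1, 3): 25 + 4 + 11 + 13 = 53
σ = (2, 0, 3, 1): 25 + 4 + 25 + 12 = 66
σ = (2, 1, 0, 3): 25 + 23 + (-9) + 13 = 52
σ = (2, 1, 3, 0): 25 + 23 + 25 + 23 = 96
σ = (2, 3, 0, 1): 25 + 4 + (-9) + 12 = 32
σ = (2, 3, 1, 0): 25 + 4 + 11 + 23 = 63
σ = (3, 0, 1, 2): 8 + 4 + 11 + 2 = 25
σ = (3, 0, 2, 1): 8 + 4 + 30 + 12 = 54
σ = (3, 1, 0, 2): 8 + 23 + (-9) + 2 = 24
σ = (3, 1, 2, 0): 8 + 23 + 30 + 23 = 84
σ = (3, 2, 0, 1): 8 + 0 + (-9) + 12 = 11
σ = (3, 2, 1, 0): 8 + 0 + 11 + 23 = 42
Optimal value attained by: σ = (2, 1, 3, 0).
Answer: det⊕(A) = 96; verdict: NONSINGULAR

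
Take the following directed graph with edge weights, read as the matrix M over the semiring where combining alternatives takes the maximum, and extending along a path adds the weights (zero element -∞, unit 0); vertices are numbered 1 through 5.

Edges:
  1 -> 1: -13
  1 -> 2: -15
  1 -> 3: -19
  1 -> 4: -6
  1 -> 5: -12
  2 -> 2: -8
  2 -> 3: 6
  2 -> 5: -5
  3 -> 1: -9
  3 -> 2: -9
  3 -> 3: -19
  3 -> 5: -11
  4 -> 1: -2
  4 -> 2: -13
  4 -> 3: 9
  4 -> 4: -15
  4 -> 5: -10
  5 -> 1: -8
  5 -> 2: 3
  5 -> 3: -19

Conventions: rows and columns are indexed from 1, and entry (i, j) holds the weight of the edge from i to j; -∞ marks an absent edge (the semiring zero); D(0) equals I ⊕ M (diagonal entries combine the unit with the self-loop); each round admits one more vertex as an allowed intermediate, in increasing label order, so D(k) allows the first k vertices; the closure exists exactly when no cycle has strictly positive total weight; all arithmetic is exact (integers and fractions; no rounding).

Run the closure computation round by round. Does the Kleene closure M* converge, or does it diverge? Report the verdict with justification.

D(0):
  [0, -15, -19, -6, -12]
  [-∞, 0, 6, -∞, -5]
  [-9, -9, 0, -∞, -11]
  [-2, -13, 9, 0, -10]
  [-8, 3, -19, -∞, 0]
D(1):
  [0, -15, -19, -6, -12]
  [-∞, 0, 6, -∞, -5]
  [-9, -9, 0, -15, -11]
  [-2, -13, 9, 0, -10]
  [-8, 3, -19, -14, 0]
D(2):
  [0, -15, -9, -6, -12]
  [-∞, 0, 6, -∞, -5]
  [-9, -9, 0, -15, -11]
  [-2, -13, 9, 0, -10]
  [-8, 3, 9, -14, 0]
D(3):
  [0, -15, -9, -6, -12]
  [-3, 0, 6, -9, -5]
  [-9, -9, 0, -15, -11]
  [0, 0, 9, 0, -2]
  [0, 3, 9, -6, 0]
D(4):
  [0, -6, 3, -6, -8]
  [-3, 0, 6, -9, -5]
  [-9, -9, 0, -15, -11]
  [0, 0, 9, 0, -2]
  [0, 3, 9, -6, 0]
D(5):
  [0, -5, 3, -6, -8]
  [-3, 0, 6, -9, -5]
  [-9, -8, 0, -15, -11]
  [0, 1, 9, 0, -2]
  [0, 3, 9, -6, 0]
Key observation: every diagonal entry stays at the unit through all rounds, so no improving cycle exists.
Answer: CONVERGES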